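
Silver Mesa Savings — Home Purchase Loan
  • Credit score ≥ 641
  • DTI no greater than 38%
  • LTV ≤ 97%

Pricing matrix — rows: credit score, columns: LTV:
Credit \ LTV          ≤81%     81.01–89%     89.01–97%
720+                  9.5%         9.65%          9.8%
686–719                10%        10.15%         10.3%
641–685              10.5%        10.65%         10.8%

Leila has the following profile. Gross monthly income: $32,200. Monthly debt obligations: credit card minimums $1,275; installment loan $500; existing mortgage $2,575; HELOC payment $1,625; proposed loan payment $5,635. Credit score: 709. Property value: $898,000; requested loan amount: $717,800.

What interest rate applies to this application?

Credit score 709 ≥ 641; Total monthly debts = (1,275 + 500 + 2,575 + 1,625 + 5,635) = 11,610. DTI: 11,610 ÷ 32,200 = 36.1%, within the 38% cap
Loan-to-value = 717,800/898,000 = 79.9% — pass (97% max)
Score 709 is in the 686–719 band; LTV 79.9% is in the ≤81% band → 10%.

10%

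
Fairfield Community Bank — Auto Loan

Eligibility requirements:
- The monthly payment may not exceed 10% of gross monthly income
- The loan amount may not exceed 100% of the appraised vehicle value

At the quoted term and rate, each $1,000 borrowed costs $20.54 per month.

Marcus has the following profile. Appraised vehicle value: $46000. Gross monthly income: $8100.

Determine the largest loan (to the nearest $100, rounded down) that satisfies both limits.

$39,400

Payment cap: 10% × $8,100 = $810/month.
At $20.54 per $1,000, that supports 810/20.54 × 1,000 ≈ $39,435 → $39,400.
LTV cap: 100% × $46,000 = $46,000 → $46,000.
Binding constraint: payment-to-income.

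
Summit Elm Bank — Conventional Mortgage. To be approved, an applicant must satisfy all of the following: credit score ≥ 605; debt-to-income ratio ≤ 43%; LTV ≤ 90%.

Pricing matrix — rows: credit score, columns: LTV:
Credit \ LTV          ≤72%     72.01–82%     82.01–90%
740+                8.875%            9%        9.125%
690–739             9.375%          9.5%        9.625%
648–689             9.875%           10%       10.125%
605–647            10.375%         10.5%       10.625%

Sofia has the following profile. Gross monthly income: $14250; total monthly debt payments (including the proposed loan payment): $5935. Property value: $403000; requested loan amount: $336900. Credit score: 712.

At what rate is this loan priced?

Credit score 712 ≥ 605; DTI: 5,935 ÷ 14,250 = 41.6%, within the 43% cap
Loan-to-value = 336,900/403,000 = 83.6% — pass (90% max)
Credit 712 → row 690–739; LTV 83.6% → column 82.01–90%. Grid cell → 9.625%.

9.625%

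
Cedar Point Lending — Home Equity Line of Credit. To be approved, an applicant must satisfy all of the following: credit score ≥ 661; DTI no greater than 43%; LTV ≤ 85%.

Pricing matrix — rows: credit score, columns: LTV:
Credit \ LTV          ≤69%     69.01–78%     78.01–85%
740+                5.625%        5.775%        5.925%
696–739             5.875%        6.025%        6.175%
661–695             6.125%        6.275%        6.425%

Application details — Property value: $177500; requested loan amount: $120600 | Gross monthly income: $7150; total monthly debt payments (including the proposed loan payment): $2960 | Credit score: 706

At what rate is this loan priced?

5.875%

Credit score 706 ≥ 661; DTI: 2,960 ÷ 7,150 = 41.4%, within the 43% cap
LTV = 120,600/177,500 = 67.9% ≤ 85%
Credit 706 → row 696–739; LTV 67.9% → column ≤69%. Grid cell → 5.875%.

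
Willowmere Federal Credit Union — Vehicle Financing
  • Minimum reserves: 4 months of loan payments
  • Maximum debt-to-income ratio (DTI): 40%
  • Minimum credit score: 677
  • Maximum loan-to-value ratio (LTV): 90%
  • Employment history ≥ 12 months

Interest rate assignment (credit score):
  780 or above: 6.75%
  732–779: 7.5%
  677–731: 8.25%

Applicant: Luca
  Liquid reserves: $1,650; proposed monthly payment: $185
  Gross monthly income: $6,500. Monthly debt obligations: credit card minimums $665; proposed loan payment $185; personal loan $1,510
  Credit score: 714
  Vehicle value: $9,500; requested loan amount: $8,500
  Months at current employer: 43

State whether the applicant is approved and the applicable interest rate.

Credit score 714 ≥ 677 (meets minimum)
LTV = 8,500/9,500 = 89.5% ≤ 90%
Reserves: 1,650 ÷ 185 = 8.9 months (meets 4-month minimum)
Total monthly debts = (665 + 185 + 1,510) = 2,360. Debt-to-income = 2,360/6,500 = 36.3% — meets 40% limit
Employment 43 ≥ 12 months
All requirements met. Score 714 falls in the 677–731 tier → 8.25%.

Approved at 8.25%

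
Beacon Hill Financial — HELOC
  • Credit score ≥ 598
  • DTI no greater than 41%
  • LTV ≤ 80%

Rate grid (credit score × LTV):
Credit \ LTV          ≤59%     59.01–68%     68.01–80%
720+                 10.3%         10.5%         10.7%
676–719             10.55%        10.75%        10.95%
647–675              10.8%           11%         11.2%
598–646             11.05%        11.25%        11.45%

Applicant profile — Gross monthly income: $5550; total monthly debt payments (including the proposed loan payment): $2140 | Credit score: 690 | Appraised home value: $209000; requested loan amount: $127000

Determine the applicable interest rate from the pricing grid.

Credit score 690 ≥ 598; DTI = 2,140/5,550 = 38.6% ≤ 41%
LTV: 127,000 ÷ 209,000 = 60.8%, within 80% cap
Score 690 is in the 676–719 band; LTV 60.8% is in the 59.01–68% band → 10.75%.

10.75%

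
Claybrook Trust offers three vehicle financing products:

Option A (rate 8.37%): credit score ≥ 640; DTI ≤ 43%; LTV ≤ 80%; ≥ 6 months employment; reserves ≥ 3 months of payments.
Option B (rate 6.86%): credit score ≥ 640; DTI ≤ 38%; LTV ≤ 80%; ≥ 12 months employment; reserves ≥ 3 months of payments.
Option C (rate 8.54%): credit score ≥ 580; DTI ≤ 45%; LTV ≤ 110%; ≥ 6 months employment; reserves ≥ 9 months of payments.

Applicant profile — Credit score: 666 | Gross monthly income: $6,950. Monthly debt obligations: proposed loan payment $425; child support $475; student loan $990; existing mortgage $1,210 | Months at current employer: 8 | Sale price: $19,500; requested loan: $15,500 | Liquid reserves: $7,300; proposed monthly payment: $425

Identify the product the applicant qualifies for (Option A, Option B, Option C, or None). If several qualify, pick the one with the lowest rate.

Total debts = (425 + 475 + 990 + 1,210) = 3,100; DTI = 3,100/6,950 = 44.6%.
LTV = 15,500/19,500 = 79.5%.
Reserves = 7,300/425 = 17.2 months.
Option A: score 666 ≥ 640; DTI 44.6% > 43%; LTV 79.5% ≤ 80%; employment 8 ≥ 6 mo; reserves 17.2 ≥ 3 mo → does not qualify.
Option B: score 666 ≥ 640; DTI 44.6% > 38%; LTV 79.5% ≤ 80%; employment 8 < 12 mo; reserves 17.2 ≥ 3 mo → does not qualify.
Option C: score 666 ≥ 580; DTI 44.6% ≤ 45%; LTV 79.5% ≤ 110%; employment 8 ≥ 6 mo; reserves 17.2 ≥ 9 mo → qualifies.

Option C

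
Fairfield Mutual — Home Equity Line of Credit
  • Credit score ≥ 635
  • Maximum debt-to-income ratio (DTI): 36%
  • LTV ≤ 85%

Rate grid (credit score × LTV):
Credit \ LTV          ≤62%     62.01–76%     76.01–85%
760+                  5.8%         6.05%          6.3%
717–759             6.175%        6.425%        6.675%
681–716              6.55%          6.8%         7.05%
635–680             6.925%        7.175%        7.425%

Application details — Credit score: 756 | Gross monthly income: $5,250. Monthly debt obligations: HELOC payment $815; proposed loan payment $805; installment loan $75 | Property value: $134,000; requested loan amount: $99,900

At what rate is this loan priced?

Credit score 756 ≥ 635; Total monthly debts = (815 + 805 + 75) = 1,695. DTI = 1,695/5,250 = 32.3% ≤ 36%
LTV = 99,900/134,000 = 74.6% ≤ 85%
Row: 756 falls in 717–759. Column: 74.6% falls in 62.01–76%. Rate = 6.425%.

6.425%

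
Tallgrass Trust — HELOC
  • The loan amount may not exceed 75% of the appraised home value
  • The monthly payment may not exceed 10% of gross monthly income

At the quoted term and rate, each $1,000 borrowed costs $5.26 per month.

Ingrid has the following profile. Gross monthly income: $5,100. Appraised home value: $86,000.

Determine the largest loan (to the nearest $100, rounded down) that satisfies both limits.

Payment cap: 10% × $5,100 = $510/month.
At $5.26 per $1,000, that supports 510/5.26 × 1,000 ≈ $96,958 → $96,900.
LTV cap: 75% × $86,000 = $64,500 → $64,500.
Binding constraint: loan-to-value.

$64,500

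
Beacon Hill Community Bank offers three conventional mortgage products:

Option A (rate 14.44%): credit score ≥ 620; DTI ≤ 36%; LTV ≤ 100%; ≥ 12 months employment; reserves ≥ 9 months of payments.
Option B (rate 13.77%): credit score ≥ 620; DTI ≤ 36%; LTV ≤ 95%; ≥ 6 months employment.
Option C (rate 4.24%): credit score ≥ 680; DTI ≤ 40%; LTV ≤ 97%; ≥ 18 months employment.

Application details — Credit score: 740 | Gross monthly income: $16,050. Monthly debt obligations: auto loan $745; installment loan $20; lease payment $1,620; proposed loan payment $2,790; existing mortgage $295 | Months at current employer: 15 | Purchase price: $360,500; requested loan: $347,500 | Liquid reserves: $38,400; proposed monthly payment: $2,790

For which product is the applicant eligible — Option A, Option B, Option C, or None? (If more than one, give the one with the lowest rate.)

Total debts = (745 + 20 + 1,620 + 2,790 + 295) = 5,470; DTI = 5,470/16,050 = 34.1%.
LTV = 347,500/360,500 = 96.4%.
Reserves = 38,400/2,790 = 13.8 months.
Option A: score 740 ≥ 620; DTI 34.1% ≤ 36%; LTV 96.4% ≤ 100%; employment 15 ≥ 12 mo; reserves 13.8 ≥ 9 mo → qualifies.
Option B: score 740 ≥ 620; DTI 34.1% ≤ 36%; LTV 96.4% > 95%; employment 15 ≥ 6 mo → does not qualify.
Option C: score 740 ≥ 680; DTI 34.1% ≤ 40%; LTV 96.4% ≤ 97%; employment 15 < 18 mo → does not qualify.

Option A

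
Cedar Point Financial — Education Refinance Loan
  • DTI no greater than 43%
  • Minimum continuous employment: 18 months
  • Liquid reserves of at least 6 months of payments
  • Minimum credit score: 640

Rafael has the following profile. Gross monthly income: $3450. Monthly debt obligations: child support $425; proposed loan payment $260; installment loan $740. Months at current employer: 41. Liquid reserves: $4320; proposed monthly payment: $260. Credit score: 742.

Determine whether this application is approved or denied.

Total monthly debts = (425 + 260 + 740) = 1,425. DTI: 1,425 ÷ 3,450 = 41.3%, within the 43% cap
Employment 41 ≥ 18 months
Liquid reserves cover 4,320/260 = 16.6 months — ≥ 6 required
Credit score 742 ≥ 640 (meets)
All criteria satisfied.

Approved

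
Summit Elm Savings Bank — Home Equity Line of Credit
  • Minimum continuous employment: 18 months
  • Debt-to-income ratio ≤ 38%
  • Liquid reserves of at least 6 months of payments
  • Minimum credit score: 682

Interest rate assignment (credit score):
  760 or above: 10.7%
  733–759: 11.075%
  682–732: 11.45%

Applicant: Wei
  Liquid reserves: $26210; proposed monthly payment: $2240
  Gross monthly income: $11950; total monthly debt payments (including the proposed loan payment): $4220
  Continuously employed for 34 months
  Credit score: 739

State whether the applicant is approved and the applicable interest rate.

Credit score 739 ≥ 682 (meets minimum)
Debt-to-income = 4,220/11,950 = 35.3% — meets 38% limit
Employment 34 ≥ 18 months
Reserves: 26,210 ÷ 2,240 = 11.7 months (meets 6-month minimum)
All requirements met. Score 739 falls in the 733–759 tier → 11.075%.

Approved at 11.075%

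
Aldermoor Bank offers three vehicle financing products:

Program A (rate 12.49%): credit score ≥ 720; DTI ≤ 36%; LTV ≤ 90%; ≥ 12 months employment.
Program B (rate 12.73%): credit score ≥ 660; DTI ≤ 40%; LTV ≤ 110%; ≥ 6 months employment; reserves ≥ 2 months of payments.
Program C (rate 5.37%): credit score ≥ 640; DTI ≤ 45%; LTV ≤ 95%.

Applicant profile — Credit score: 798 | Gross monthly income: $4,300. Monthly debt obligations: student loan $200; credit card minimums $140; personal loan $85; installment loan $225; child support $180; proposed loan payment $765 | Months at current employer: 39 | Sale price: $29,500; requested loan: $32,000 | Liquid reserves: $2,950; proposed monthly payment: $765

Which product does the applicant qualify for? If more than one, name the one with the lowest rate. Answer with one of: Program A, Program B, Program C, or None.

Total debts = (200 + 140 + 85 + 225 + 180 + 765) = 1,595; DTI = 1,595/4,300 = 37.1%.
LTV = 32,000/29,500 = 108.5%.
Reserves = 2,950/765 = 3.9 months.
Program A: score 798 ≥ 720; DTI 37.1% > 36%; LTV 108.5% > 90%; employment 39 ≥ 12 mo → does not qualify.
Program B: score 798 ≥ 660; DTI 37.1% ≤ 40%; LTV 108.5% ≤ 110%; employment 39 ≥ 6 mo; reserves 3.9 ≥ 2 mo → qualifies.
Program C: score 798 ≥ 640; DTI 37.1% ≤ 45%; LTV 108.5% > 95% → does not qualify.

Program B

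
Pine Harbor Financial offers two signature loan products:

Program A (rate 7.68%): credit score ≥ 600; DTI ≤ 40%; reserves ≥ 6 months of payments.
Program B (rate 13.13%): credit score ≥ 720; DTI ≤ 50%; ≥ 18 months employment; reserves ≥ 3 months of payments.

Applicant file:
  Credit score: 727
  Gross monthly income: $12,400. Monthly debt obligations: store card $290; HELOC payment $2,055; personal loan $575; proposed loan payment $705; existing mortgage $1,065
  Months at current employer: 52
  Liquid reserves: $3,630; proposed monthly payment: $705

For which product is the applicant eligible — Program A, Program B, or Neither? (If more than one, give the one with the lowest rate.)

Total debts = (290 + 2,055 + 575 + 705 + 1,065) = 4,690; DTI = 4,690/12,400 = 37.8%.
Reserves = 3,630/705 = 5.1 months.
Program A: score 727 ≥ 600; DTI 37.8% ≤ 40%; reserves 5.1 < 6 mo → does not qualify.
Program B: score 727 ≥ 720; DTI 37.8% ≤ 50%; employment 52 ≥ 18 mo; reserves 5.1 ≥ 3 mo → qualifies.

Program B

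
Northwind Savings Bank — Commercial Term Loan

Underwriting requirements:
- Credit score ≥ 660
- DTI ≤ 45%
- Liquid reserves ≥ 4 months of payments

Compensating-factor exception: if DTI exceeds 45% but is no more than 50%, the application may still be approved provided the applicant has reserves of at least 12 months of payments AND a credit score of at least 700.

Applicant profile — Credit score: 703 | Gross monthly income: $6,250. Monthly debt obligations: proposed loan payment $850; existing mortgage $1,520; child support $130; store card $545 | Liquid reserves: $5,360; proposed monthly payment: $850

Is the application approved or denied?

Credit score 703 ≥ 660 (meets base)
Total debts = (850 + 1,520 + 130 + 545) = 3,045. DTI: 3,045 ÷ 6,250 = 48.7%, over the 45% base limit.
Reserves = 5,360/850 = 6.3 months ≥ 4
DTI 48.7% is within the 45%–50% exception band; checking compensating factors.
Reserves 6.3 < 12 months; credit score 703 ≥ 700.
Override conditions not both satisfied; exception does not apply.

Denied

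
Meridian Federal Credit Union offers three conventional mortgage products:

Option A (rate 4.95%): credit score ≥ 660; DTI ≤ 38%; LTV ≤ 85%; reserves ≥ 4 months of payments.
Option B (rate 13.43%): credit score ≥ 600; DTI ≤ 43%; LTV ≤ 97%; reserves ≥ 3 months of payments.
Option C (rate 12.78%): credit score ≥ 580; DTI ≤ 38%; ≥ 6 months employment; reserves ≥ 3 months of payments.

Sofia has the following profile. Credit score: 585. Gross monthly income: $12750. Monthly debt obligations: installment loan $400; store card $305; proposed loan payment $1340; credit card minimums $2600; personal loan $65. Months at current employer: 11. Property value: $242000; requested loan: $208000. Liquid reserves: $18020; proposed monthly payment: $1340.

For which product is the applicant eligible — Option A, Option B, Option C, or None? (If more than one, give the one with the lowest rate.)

Option C

Total debts = (400 + 305 + 1,340 + 2,600 + 65) = 4,710; DTI = 4,710/12,750 = 36.9%.
LTV = 208,000/242,000 = 86%.
Reserves = 18,020/1,340 = 13.4 months.
Option A: score 585 < 660; DTI 36.9% ≤ 38%; LTV 86% > 85%; reserves 13.4 ≥ 4 mo → does not qualify.
Option B: score 585 < 600; DTI 36.9% ≤ 43%; LTV 86% ≤ 97%; reserves 13.4 ≥ 3 mo → does not qualify.
Option C: score 585 ≥ 580; DTI 36.9% ≤ 38%; employment 11 ≥ 6 mo; reserves 13.4 ≥ 3 mo → qualifies.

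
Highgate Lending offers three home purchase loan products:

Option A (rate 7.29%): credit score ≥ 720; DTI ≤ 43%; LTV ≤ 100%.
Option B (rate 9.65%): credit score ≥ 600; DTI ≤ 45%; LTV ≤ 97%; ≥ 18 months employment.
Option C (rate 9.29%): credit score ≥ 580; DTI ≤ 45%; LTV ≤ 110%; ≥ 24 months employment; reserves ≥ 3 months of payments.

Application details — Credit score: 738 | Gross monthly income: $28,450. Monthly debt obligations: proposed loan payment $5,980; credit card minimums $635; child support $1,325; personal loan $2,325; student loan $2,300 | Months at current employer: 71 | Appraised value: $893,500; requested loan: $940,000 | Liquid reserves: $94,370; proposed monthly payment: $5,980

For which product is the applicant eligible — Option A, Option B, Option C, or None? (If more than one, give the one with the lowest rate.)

Option C

Total debts = (5,980 + 635 + 1,325 + 2,325 + 2,300) = 12,565; DTI = 12,565/28,450 = 44.2%.
LTV = 940,000/893,500 = 105.2%.
Reserves = 94,370/5,980 = 15.8 months.
Option A: score 738 ≥ 720; DTI 44.2% > 43%; LTV 105.2% > 100% → does not qualify.
Option B: score 738 ≥ 600; DTI 44.2% ≤ 45%; LTV 105.2% > 97%; employment 71 ≥ 18 mo → does not qualify.
Option C: score 738 ≥ 580; DTI 44.2% ≤ 45%; LTV 105.2% ≤ 110%; employment 71 ≥ 24 mo; reserves 15.8 ≥ 3 mo → qualifies.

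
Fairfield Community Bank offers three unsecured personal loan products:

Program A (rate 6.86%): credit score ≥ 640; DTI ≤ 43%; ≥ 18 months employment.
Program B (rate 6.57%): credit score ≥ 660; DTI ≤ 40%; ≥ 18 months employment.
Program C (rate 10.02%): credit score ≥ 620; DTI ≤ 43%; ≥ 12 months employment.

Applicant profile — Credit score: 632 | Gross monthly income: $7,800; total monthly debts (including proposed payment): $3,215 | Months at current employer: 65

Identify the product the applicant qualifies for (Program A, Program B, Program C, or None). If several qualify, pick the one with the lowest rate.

DTI = 3,215/7,800 = 41.2%.
Program A: score 632 < 640; DTI 41.2% ≤ 43%; employment 65 ≥ 18 mo → does not qualify.
Program B: score 632 < 660; DTI 41.2% > 40%; employment 65 ≥ 18 mo → does not qualify.
Program C: score 632 ≥ 620; DTI 41.2% ≤ 43%; employment 65 ≥ 12 mo → qualifies.

Program C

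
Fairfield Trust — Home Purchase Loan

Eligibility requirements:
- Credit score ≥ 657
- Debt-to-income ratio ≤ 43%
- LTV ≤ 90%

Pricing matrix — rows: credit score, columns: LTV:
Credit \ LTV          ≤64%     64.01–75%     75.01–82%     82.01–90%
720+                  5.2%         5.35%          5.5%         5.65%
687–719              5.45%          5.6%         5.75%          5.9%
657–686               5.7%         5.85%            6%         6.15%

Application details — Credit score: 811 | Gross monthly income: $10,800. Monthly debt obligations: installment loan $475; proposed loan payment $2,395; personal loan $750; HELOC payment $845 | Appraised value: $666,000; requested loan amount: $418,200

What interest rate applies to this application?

5.2%

Credit score 811 ≥ 657; Total monthly debts = (475 + 2,395 + 750 + 845) = 4,465. Debt-to-income = 4,465/10,800 = 41.3% — meets 43% limit
LTV: 418,200 ÷ 666,000 = 62.8%, within 90% cap
Score 811 is in the 720+ band; LTV 62.8% is in the ≤64% band → 5.2%.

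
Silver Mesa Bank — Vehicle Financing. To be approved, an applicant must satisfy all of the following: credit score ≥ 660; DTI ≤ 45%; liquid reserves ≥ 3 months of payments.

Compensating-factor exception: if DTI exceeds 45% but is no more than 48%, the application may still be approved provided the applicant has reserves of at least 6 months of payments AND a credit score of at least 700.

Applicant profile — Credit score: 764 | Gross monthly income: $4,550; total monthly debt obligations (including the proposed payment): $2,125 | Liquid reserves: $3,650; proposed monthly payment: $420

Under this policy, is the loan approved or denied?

Credit score 764 ≥ 660 (meets base)
DTI: 2,125 ÷ 4,550 = 46.7%, over the 45% base limit.
Reserves: 3,650 ÷ 420 = 8.7 months (meets 3-month minimum)
46.7% falls in the override range (45%–48%), so the compensating-factor test applies.
Override check — reserves: 8.7 mo (ok); score: 764 (ok).
Both override conditions satisfied; DTI exception granted.

Approved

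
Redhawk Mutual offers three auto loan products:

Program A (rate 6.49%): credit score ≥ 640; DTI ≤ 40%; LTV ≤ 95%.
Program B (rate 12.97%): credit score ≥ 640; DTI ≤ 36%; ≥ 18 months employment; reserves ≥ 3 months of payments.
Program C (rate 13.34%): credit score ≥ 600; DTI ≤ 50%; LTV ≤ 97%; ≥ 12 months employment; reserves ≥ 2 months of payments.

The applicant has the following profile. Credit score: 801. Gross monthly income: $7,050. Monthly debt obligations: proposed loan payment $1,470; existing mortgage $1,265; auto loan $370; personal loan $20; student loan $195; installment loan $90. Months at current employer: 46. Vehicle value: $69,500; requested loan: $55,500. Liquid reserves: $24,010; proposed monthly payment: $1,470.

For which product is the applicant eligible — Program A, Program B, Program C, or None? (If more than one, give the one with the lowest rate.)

Program C

Total debts = (1,470 + 1,265 + 370 + 20 + 195 + 90) = 3,410; DTI = 3,410/7,050 = 48.4%.
LTV = 55,500/69,500 = 79.9%.
Reserves = 24,010/1,470 = 16.3 months.
Program A: score 801 ≥ 640; DTI 48.4% > 40%; LTV 79.9% ≤ 95% → does not qualify.
Program B: score 801 ≥ 640; DTI 48.4% > 36%; employment 46 ≥ 18 mo; reserves 16.3 ≥ 3 mo → does not qualify.
Program C: score 801 ≥ 600; DTI 48.4% ≤ 50%; LTV 79.9% ≤ 97%; employment 46 ≥ 12 mo; reserves 16.3 ≥ 2 mo → qualifies.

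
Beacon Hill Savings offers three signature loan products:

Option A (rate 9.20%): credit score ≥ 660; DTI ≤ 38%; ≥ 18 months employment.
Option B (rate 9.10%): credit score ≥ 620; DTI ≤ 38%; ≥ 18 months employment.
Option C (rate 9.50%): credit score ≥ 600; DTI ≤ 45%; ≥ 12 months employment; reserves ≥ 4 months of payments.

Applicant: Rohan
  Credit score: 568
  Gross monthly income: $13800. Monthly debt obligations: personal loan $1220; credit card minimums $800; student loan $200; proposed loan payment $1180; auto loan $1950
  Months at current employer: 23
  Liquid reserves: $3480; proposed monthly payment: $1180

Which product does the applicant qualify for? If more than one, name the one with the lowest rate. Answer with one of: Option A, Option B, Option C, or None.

None

Total debts = (1,220 + 800 + 200 + 1,180 + 1,950) = 5,350; DTI = 5,350/13,800 = 38.8%.
Reserves = 3,480/1,180 = 2.9 months.
Option A: score 568 < 660; DTI 38.8% > 38%; employment 23 ≥ 18 mo → does not qualify.
Option B: score 568 < 620; DTI 38.8% > 38%; employment 23 ≥ 18 mo → does not qualify.
Option C: score 568 < 600; DTI 38.8% ≤ 45%; employment 23 ≥ 12 mo; reserves 2.9 < 4 mo → does not qualify.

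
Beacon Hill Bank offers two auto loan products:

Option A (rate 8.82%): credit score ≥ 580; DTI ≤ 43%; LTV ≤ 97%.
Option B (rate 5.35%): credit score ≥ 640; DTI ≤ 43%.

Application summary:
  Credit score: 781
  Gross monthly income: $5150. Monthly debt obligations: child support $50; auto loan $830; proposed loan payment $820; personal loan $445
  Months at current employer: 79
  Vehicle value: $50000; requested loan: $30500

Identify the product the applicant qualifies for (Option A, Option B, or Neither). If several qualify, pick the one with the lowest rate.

Option B

Total debts = (50 + 830 + 820 + 445) = 2,145; DTI = 2,145/5,150 = 41.7%.
LTV = 30,500/50,000 = 61%.
Option A: score 781 ≥ 580; DTI 41.7% ≤ 43%; LTV 61% ≤ 97% → qualifies.
Option B: score 781 ≥ 640; DTI 41.7% ≤ 43% → qualifies.
Qualifying: Option A, Option B. Lowest rate is 5.35% → Option B.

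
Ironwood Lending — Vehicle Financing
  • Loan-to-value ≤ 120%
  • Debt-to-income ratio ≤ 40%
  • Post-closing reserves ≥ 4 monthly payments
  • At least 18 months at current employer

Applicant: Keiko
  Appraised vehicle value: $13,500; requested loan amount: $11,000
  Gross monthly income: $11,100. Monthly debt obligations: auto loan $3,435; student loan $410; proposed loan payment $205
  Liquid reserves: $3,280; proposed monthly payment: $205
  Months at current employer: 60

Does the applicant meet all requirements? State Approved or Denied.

LTV = 11,000/13,500 = 81.5% ≤ 120%
Total monthly debts = (3,435 + 410 + 205) = 4,050. Debt-to-income = 4,050/11,100 = 36.5% — meets 40% limit
Reserves: 3,280 ÷ 205 = 16.0 months (meets 4-month minimum)
Employment 60 ≥ 18 months
All criteria satisfied.

Approved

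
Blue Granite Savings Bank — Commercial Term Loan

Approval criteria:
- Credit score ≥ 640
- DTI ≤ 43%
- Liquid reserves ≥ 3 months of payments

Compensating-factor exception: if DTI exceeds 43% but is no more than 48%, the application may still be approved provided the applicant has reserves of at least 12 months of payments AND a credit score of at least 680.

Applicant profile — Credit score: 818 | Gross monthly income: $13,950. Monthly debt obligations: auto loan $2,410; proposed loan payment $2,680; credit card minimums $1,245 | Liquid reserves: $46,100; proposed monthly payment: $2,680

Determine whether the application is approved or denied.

Approved

Credit score 818 ≥ 640 (meets base)
Total debts = (2,410 + 2,680 + 1,245) = 6,335. DTI = 6,335/13,950 = 45.4% > 43% — standard DTI limit exceeded.
Reserves: 46,100 ÷ 2,680 = 17.2 months (meets 3-month minimum)
45.4% falls in the override range (43%–48%), so the compensating-factor test applies.
Override check — reserves: 17.2 mo (ok); score: 818 (ok).
Both compensating conditions met → exception applies.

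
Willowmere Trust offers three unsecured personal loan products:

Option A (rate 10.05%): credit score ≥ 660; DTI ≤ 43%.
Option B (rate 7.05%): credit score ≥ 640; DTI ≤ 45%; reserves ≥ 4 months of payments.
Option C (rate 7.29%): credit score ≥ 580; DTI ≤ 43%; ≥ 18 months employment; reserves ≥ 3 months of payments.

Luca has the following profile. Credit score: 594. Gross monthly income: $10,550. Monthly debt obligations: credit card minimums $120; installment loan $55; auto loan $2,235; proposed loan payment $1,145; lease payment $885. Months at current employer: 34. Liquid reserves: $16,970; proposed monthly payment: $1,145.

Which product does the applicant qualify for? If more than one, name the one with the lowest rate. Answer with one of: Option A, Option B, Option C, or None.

Option C

Total debts = (120 + 55 + 2,235 + 1,145 + 885) = 4,440; DTI = 4,440/10,550 = 42.1%.
Reserves = 16,970/1,145 = 14.8 months.
Option A: score 594 < 660; DTI 42.1% ≤ 43% → does not qualify.
Option B: score 594 < 640; DTI 42.1% ≤ 45%; reserves 14.8 ≥ 4 mo → does not qualify.
Option C: score 594 ≥ 580; DTI 42.1% ≤ 43%; employment 34 ≥ 18 mo; reserves 14.8 ≥ 3 mo → qualifies.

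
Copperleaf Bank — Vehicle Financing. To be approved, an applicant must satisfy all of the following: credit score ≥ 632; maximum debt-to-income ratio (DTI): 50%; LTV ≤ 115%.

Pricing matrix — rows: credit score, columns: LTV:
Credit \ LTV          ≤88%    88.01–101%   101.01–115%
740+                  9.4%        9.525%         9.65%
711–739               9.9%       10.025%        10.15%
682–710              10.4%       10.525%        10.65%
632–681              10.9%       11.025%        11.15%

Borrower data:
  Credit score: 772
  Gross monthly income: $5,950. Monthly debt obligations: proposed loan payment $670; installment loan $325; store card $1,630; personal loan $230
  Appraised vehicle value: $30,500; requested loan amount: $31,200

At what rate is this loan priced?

9.65%

Credit score 772 ≥ 632; Total monthly debts = (670 + 325 + 1,630 + 230) = 2,855. DTI: 2,855 ÷ 5,950 = 48%, within the 50% cap
Loan-to-value = 31,200/30,500 = 102.3% — pass (115% max)
Score 772 is in the 740+ band; LTV 102.3% is in the 101.01–115% band → 9.65%.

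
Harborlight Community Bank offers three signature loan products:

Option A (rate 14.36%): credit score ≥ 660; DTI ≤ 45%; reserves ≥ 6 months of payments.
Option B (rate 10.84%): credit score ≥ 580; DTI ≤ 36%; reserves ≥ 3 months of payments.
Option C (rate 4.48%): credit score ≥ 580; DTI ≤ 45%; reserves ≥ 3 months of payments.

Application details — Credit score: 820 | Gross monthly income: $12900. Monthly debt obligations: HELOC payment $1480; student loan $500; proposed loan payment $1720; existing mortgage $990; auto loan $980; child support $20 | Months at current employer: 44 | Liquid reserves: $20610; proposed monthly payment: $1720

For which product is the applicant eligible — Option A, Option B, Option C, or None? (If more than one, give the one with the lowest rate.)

Total debts = (1,480 + 500 + 1,720 + 990 + 980 + 20) = 5,690; DTI = 5,690/12,900 = 44.1%.
Reserves = 20,610/1,720 = 12.0 months.
Option A: score 820 ≥ 660; DTI 44.1% ≤ 45%; reserves 12.0 ≥ 6 mo → qualifies.
Option B: score 820 ≥ 580; DTI 44.1% > 36%; reserves 12.0 ≥ 3 mo → does not qualify.
Option C: score 820 ≥ 580; DTI 44.1% ≤ 45%; reserves 12.0 ≥ 3 mo → qualifies.
Qualifying: Option A, Option C. Lowest rate is 4.48% → Option C.

Option C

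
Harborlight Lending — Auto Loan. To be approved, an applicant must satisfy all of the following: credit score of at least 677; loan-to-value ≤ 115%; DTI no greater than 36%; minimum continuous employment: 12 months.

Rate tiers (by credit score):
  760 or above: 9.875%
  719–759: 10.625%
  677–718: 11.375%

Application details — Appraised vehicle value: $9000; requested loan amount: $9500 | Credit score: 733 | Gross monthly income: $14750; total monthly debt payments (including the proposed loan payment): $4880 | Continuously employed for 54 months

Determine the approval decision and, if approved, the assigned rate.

Approved at 10.625%

Credit score 733 ≥ 677 (meets minimum)
DTI = 4,880/14,750 = 33.1% ≤ 36%
LTV: 9,500 ÷ 9,000 = 105.6%, within 115% cap
Employment 54 ≥ 12 months
All requirements met. Score 733 falls in the 719–759 tier → 10.625%.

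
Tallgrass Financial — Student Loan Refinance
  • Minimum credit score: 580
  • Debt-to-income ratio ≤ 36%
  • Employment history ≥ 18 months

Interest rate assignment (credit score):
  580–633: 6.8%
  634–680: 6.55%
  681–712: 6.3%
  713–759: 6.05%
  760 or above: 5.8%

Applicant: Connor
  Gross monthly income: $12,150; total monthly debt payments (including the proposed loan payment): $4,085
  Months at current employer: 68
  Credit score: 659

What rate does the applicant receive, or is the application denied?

Credit score 659 ≥ 580 (meets minimum)
Employment 68 ≥ 18 months
DTI = 4,085/12,150 = 33.6% ≤ 36%
All requirements met. Score 659 falls in the 634–680 tier → 6.55%.

Approved at 6.55%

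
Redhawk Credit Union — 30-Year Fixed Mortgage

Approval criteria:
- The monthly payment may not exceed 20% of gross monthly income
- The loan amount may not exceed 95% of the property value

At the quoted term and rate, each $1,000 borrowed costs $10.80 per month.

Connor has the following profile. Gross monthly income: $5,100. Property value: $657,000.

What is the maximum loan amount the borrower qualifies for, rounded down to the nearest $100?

$94,400

Payment cap: 20% × $5,100 = $1,020/month.
At $10.80 per $1,000, that supports 1,020/10.80 × 1,000 ≈ $94,444 → $94,400.
LTV cap: 95% × $657,000 = $624,150 → $624,100.
Binding constraint: payment-to-income.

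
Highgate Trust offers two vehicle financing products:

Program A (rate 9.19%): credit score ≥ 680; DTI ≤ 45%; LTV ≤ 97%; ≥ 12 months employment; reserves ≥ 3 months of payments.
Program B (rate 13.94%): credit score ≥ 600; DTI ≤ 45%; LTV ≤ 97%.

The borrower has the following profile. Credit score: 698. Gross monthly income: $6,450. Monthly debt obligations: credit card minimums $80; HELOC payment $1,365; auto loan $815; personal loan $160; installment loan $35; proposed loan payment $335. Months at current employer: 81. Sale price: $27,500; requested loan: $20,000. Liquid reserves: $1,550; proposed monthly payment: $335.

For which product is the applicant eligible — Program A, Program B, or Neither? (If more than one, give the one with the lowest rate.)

Program A

Total debts = (80 + 1,365 + 815 + 160 + 35 + 335) = 2,790; DTI = 2,790/6,450 = 43.3%.
LTV = 20,000/27,500 = 72.7%.
Reserves = 1,550/335 = 4.6 months.
Program A: score 698 ≥ 680; DTI 43.3% ≤ 45%; LTV 72.7% ≤ 97%; employment 81 ≥ 12 mo; reserves 4.6 ≥ 3 mo → qualifies.
Program B: score 698 ≥ 600; DTI 43.3% ≤ 45%; LTV 72.7% ≤ 97% → qualifies.
Qualifying: Program A, Program B. Lowest rate is 9.19% → Program A.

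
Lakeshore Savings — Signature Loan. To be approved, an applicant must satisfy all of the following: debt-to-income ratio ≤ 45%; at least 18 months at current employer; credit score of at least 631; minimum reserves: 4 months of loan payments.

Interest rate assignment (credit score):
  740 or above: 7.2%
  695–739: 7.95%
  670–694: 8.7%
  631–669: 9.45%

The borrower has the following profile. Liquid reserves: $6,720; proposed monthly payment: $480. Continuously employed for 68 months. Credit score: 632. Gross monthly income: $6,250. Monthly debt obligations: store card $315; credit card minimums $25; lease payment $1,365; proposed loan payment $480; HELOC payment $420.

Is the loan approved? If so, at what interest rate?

Approved at 9.45%

Credit score 632 ≥ 631 (meets minimum)
Total monthly debts = (315 + 25 + 1,365 + 480 + 420) = 2,605. DTI = 2,605/6,250 = 41.7% ≤ 45%
Employment 68 ≥ 18 months
Reserves = 6,720/480 = 14.0 months ≥ 4
All requirements met. Score 632 falls in the 631–669 tier → 9.45%.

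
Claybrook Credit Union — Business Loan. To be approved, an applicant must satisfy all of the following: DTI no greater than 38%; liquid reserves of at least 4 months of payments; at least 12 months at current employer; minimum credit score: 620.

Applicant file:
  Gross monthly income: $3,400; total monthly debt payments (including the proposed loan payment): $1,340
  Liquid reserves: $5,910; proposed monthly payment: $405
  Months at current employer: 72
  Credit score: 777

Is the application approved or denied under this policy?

DTI: 1,340 ÷ 3,400 = 39.4%, exceeds the 38% cap
Reserves = 5,910/405 = 14.6 months ≥ 4
Employment 72 ≥ 12 months
Credit score 777 ≥ 620 (meets)
Fails on DTI.

Denied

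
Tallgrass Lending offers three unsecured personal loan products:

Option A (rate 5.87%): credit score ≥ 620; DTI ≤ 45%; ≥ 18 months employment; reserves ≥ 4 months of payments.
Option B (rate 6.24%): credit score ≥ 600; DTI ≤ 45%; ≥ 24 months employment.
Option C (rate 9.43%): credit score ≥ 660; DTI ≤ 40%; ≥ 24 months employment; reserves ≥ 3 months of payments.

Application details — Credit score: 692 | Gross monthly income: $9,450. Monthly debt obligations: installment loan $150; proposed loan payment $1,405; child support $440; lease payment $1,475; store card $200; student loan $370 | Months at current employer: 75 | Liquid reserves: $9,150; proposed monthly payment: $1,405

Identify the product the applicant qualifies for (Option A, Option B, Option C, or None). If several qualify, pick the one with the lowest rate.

Option A

Total debts = (150 + 1,405 + 440 + 1,475 + 200 + 370) = 4,040; DTI = 4,040/9,450 = 42.8%.
Reserves = 9,150/1,405 = 6.5 months.
Option A: score 692 ≥ 620; DTI 42.8% ≤ 45%; employment 75 ≥ 18 mo; reserves 6.5 ≥ 4 mo → qualifies.
Option B: score 692 ≥ 600; DTI 42.8% ≤ 45%; employment 75 ≥ 24 mo → qualifies.
Option C: score 692 ≥ 660; DTI 42.8% > 40%; employment 75 ≥ 24 mo; reserves 6.5 ≥ 3 mo → does not qualify.
Qualifying: Option A, Option B. Lowest rate is 5.87% → Option A.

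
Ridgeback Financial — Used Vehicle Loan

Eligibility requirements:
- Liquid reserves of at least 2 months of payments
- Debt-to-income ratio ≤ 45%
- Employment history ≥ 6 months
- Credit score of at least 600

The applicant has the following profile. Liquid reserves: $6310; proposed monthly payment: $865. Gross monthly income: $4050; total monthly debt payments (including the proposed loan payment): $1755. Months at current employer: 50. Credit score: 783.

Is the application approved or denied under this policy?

Approved

Reserves: 6,310 ÷ 865 = 7.3 months (meets 2-month minimum)
DTI = 1,755/4,050 = 43.3% ≤ 45%
Employment 50 ≥ 6 months
Credit score 783 ≥ 600 (meets)
All criteria satisfied.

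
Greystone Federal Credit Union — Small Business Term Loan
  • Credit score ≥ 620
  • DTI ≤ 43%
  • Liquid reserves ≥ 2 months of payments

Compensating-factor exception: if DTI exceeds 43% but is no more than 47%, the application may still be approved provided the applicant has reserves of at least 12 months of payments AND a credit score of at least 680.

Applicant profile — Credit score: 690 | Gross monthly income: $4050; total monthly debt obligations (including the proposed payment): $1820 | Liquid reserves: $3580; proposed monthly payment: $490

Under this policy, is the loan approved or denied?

Denied

Credit score 690 ≥ 620 (meets base)
DTI = 1,820/4,050 = 44.9% > 43% — standard DTI limit exceeded.
Reserves: 3,580 ÷ 490 = 7.3 months (meets 2-month minimum)
44.9% falls in the override range (43%–47%), so the compensating-factor test applies.
Reserves 7.3 < 12 months; credit score 690 ≥ 680.
Compensating-factor requirement not fully met.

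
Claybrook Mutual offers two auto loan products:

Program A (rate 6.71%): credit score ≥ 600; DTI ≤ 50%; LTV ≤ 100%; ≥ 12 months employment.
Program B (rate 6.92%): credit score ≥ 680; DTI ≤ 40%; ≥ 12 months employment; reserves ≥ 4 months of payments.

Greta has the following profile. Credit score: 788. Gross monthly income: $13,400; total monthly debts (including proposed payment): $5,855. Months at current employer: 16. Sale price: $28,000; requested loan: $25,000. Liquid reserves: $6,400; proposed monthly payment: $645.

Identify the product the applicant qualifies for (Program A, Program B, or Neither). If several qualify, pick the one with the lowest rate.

DTI = 5,855/13,400 = 43.7%.
LTV = 25,000/28,000 = 89.3%.
Reserves = 6,400/645 = 9.9 months.
Program A: score 788 ≥ 600; DTI 43.7% ≤ 50%; LTV 89.3% ≤ 100%; employment 16 ≥ 12 mo → qualifies.
Program B: score 788 ≥ 680; DTI 43.7% > 40%; employment 16 ≥ 12 mo; reserves 9.9 ≥ 4 mo → does not qualify.

Program A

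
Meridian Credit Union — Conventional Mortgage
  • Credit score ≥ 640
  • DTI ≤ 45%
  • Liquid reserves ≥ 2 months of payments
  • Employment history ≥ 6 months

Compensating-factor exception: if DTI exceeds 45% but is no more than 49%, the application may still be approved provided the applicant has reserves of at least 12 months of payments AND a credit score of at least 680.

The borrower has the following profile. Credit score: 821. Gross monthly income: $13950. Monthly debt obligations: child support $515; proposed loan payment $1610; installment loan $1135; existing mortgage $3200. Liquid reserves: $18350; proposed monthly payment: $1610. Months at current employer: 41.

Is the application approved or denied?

Credit score 821 ≥ 640 (meets base)
Total debts = (515 + 1,610 + 1,135 + 3,200) = 6,460. DTI = 6,460/13,950 = 46.3% > 45% — standard DTI limit exceeded.
Reserves: 18,350 ÷ 1,610 = 11.4 months (meets 2-month minimum)
Employment 41 ≥ 6 months
DTI 46.3% is within the 45%–49% exception band; checking compensating factors.
Reserves 11.4 < 12 months; credit score 821 ≥ 680.
Override conditions not both satisfied; exception does not apply.

Denied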